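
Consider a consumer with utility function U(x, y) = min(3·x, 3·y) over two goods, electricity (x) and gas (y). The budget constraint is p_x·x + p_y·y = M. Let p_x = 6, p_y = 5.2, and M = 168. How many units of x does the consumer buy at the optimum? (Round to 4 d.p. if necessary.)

x* = 15

With perfect complements, no substitution: consume in ratio x:y = 3:3.
Budget: p_x·x + p_y·x = M, so (3·p_x + 3·p_y)·x = 3·M.
Demand: x*(p_x,p_y,M) = 3·M/(3·p_x + 3·p_y), y* = 3·M/(3·p_x + 3·p_y).
Here 3·6 + 3·5.2 = 33.6, giving x* = 15.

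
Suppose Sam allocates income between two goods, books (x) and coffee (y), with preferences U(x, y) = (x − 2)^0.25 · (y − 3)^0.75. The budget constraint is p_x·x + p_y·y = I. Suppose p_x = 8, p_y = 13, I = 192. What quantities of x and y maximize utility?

x* = 6.2812, y* = 10.9038

Discretionary income = 192 − 2·8 − 3·13 = 137; x* = 2 + 0.25·137/8 = 6.2812; y* = 3 + 0.75·137/13 = 10.9038.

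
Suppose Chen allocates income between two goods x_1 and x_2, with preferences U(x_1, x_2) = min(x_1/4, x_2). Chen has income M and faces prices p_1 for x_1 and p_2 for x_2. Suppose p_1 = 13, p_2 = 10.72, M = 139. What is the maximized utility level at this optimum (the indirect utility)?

V = 2.2162

With perfect complements, no substitution: consume in ratio x_1:x_2 = 4:1.
Budget: p_1·x_1 + p_2·(1/4)·x_1 = M, so (4·p_1 + p_2)·x_1 = 4·M.
Demand: x_1*(p_1,p_2,M) = 4·M/(4·p_1 + p_2), x_2* = M/(4·p_1 + p_2).
Here 4·13 + 10.72 = 62.72, giving x_1* = 8.8648 and x_2* = 2.2162.
Utility at the optimum: U(8.8648, 2.2162) = 2.2162.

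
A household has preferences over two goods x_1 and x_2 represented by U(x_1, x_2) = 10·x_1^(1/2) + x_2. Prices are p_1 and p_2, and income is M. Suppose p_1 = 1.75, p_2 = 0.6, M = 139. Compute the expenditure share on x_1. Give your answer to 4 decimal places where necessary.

share on x_1 = 0.037

Solve: √x_1 = 5·p_2/p_1, so x_1*(p_1,p_2) = (5·p_2/p_1)², and x_2* = (M − p_1·x_1*)/p_2.
Plugging in: x_1* = (5·0.6/1.75)² = 2.9388, x_2* = 223.0952.
Expenditure on x_1: 1.75·2.9388 = 5.1429; share = 0.037.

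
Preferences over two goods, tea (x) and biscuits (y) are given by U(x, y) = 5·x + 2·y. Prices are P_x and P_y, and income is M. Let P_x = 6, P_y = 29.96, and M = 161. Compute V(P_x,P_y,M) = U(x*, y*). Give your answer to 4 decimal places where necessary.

Linear utility — the consumer picks whichever good has higher MU/price: 5/6 = 0.8333 vs 2/29.96 = 0.0668.
x gives more utility per dollar, so spend all income on x: x* = M/P_x, y* = 0.
Numerically: x* = 26.8333, y* = 0.
Utility at the optimum: U(26.8333, 0) = 134.1667.

V = 134.1667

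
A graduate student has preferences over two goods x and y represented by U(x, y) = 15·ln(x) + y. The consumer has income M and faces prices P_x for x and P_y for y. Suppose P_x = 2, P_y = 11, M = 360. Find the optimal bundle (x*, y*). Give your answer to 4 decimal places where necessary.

x* = 82.5, y* = 17.7273

MU_x = 15/x, MU_y = 1. Tangency: 15/x = P_x/P_y.
So x*(P_x,P_y) = 15·P_y/P_x, independent of income; and y* = (M − 15·P_y)/P_y.
At the given prices: x* = 15·11/2 = 82.5, and y* = 17.7273.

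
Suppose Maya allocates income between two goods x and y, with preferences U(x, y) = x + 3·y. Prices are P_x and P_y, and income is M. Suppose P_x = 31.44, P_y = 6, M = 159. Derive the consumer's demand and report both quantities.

x* = 0, y* = 26.5

Linear utility — the consumer picks whichever good has higher MU/price: 1/31.44 = 0.0318 vs 3/6 = 0.5.
y gives more utility per dollar, so spend all income on y: y* = M/P_y, x* = 0.
Numerically: x* = 0, y* = 26.5.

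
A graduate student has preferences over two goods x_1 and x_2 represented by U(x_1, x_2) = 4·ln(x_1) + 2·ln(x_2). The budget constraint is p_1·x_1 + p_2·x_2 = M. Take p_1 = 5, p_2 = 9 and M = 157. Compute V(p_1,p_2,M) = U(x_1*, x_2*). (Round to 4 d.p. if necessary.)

Tangency: MRS = 2·x_2/x_1 = p_1/p_2.
Rearranging, p_2·x_2 = (1/2)·p_1·x_1. Substituting into the budget gives p_1·x_1·(1 + (1/2)) = M.
Demand: x_1*(p_1,p_2,M) = 2/3·M/p_1 and x_2* = 1/3·M/p_2.
At p_1=5, p_2=9, M=157: x_1* = 2/3·157/5 = 20.9333, x_2* = 5.8148.
Utility at the optimum: U(20.9333, 5.8148) = 15.6862.

V = 15.6862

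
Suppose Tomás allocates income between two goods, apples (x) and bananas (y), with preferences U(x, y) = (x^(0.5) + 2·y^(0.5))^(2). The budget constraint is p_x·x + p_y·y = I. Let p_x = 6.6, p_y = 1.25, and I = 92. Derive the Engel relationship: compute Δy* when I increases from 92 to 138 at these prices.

Numerically y/x = 111.5136, so x* = 92/(6.6 + 1.25·111.5136) = 0.6302 and y* = 111.5136·0.6302 = 70.2727.
At I' = 138: y* = 105.409. Change: 105.409 − 70.2727 = 35.1363.

Δy* = 35.1363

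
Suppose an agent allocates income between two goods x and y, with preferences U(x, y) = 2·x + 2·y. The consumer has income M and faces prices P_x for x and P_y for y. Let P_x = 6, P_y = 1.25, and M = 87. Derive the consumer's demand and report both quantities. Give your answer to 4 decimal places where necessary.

Linear utility — the consumer picks whichever good has higher MU/price: 2/6 = 0.3333 vs 2/1.25 = 1.6.
y gives more utility per dollar, so spend all income on y: y* = M/P_y, x* = 0.
Numerically: x* = 0, y* = 69.6.

x* = 0, y* = 69.6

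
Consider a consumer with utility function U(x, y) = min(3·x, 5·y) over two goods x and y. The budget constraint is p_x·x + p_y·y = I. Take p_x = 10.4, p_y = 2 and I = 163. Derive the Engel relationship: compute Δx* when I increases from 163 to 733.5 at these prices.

Leontief preferences: the optimum is at the kink where x/5 = y/3, i.e. y = (3/5)·x.
Budget: p_x·x + p_y·(3/5)·x = I, so (5·p_x + 3·p_y)·x = 5·I.
Demand: x*(p_x,p_y,I) = 5·I/(5·p_x + 3·p_y), y* = 3·I/(5·p_x + 3·p_y).
Here 5·10.4 + 3·2 = 58, giving x* = 14.0517.
At I' = 733.5: x* = 63.2328. Change: 63.2328 − 14.0517 = 49.181.

Δx* = 49.181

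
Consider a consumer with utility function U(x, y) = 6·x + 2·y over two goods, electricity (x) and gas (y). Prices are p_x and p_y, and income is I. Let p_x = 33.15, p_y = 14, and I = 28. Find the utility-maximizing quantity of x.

x* = 0.8446

Linear utility — the consumer picks whichever good has higher MU/price: 6/33.15 = 0.181 vs 2/14 = 0.1429.
x gives more utility per dollar, so spend all income on x: x* = I/p_x, y* = 0.
Numerically: x* = 0.8446, y* = 0.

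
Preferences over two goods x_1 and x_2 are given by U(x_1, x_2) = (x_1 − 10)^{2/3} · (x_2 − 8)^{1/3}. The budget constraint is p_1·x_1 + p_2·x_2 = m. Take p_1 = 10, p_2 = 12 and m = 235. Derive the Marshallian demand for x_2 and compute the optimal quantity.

x_2* = 9.0833

MRS = 2·(x_2−8)/(x_1−10). Tangency with p_1/p_2 gives x_2−8 = (1/2)·(p_1/p_2)·(x_1−10).
After buying the subsistence bundle (10, 8), a share 2/3 of the remaining income goes to x_1: x_1* = 10 + 2/3·(m − 10p_1 − 8p_2)/p_1.
Discretionary income = 235 − 10·10 − 8·12 = 39; x_2* = 8 + 1/3·39/12 = 9.0833.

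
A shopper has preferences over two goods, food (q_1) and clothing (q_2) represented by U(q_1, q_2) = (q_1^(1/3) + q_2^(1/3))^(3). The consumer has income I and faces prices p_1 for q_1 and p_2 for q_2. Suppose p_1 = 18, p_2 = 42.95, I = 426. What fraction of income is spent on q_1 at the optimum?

MRS = MU_q_1/MU_q_2 = (q_2/q_1)^(2/3). Set equal to p_1/p_2.
Solve for the ratio: q_2/q_1 = [p_1/p_2]^(1.5).
With the ratio pinned down, the budget gives q_1* = I/(p_1 + p_2·(q_2/q_1)) and q_2* = (q_2/q_1)·q_1*.
Numerically q_2/q_1 = 0.271309, so q_1* = 426/(18 + 42.95·0.271309) = 14.3663 and q_2* = 0.271309·14.3663 = 3.8977.
Expenditure on q_1: 18·14.3663 = 258.5935; share = 0.607.

share on q_1 = 0.607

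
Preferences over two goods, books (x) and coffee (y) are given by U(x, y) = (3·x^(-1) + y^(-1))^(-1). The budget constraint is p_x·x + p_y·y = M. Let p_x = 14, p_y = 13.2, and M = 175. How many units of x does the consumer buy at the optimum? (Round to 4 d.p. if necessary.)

From the CES first-order condition, 3·(y/x)^(2) = p_x/p_y.
Solve for the ratio: y/x = [(1/3)·p_x/p_y]^(0.5).
With the ratio pinned down, the budget gives x* = M/(p_x + p_y·(y/x)) and y* = (y/x)·x*.
Numerically y/x = 0.594588, so x* = 175/(14 + 13.2·0.594588) = 8.0097.

x* = 8.0097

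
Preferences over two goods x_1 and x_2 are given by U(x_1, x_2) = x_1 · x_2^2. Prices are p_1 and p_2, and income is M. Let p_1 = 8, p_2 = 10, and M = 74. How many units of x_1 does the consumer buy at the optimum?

Demand: x_1*(p_1,p_2,M) = 1/3·M/p_1 and x_2* = 2/3·M/p_2.
At p_1=8, p_2=10, M=74: x_1* = 1/3·74/8 = 3.0833.

x_1* = 3.0833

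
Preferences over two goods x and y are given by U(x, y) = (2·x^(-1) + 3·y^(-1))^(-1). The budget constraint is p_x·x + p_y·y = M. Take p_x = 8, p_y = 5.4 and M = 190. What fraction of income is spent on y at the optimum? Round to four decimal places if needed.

Numerically y/x = 1.490712, so x* = 190/(8 + 5.4·1.490712) = 11.8381 and y* = 1.490712·11.8381 = 17.6472.
Expenditure on y: 5.4·17.6472 = 95.295; share = 0.5016.

share on y = 0.5016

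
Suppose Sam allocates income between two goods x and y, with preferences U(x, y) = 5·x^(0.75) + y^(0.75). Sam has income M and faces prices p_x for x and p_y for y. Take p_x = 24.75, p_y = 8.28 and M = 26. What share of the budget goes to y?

share on y = 0.041

From the CES first-order condition, 5·(y/x)^(0.25) = p_x/p_y.
Solve for the ratio: y/x = [(1/5)·p_x/p_y]^(4).
Substitute y = (y/x)·x into the budget: x* = M/(p_x + p_y·(y/x)).
Numerically y/x = 0.127732, so x* = 26/(24.75 + 8.28·0.127732) = 1.0075 and y* = 0.127732·1.0075 = 0.1287.
Expenditure on y: 8.28·0.1287 = 1.0655; share = 0.041.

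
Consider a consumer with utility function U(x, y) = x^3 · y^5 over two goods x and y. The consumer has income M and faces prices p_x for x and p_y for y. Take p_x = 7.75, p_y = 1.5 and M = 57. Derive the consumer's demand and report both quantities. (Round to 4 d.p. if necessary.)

The MRS is (3/5)·y/x. Set MRS = p_x/p_y.
So 3·p_y·y = 5·p_x·x; combined with the budget, a share 0.375 of income goes to x.
Demand: x*(p_x,p_y,M) = 0.375·M/p_x and y* = 0.625·M/p_y.
At p_x=7.75, p_y=1.5, M=57: x* = 0.375·57/7.75 = 2.7581, y* = 23.75.

x* = 2.7581, y* = 23.75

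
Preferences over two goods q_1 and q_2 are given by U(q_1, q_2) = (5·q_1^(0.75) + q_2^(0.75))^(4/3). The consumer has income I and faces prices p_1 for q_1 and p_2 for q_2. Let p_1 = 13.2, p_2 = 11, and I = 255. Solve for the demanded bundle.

With the ratio pinned down, the budget gives q_1* = I/(p_1 + p_2·(q_2/q_1)) and q_2* = (q_2/q_1)·q_1*.
Numerically q_2/q_1 = 0.003318, so q_1* = 255/(13.2 + 11·0.003318) = 19.2649 and q_2* = 0.003318·19.2649 = 0.0639.

q_1* = 19.2649, q_2* = 0.0639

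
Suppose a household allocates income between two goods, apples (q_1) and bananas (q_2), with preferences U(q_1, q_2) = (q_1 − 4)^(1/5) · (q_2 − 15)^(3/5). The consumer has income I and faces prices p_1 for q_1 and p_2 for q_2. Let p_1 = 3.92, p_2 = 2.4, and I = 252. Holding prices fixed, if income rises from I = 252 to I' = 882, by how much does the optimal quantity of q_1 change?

MRS = (1/3)·(q_2−15)/(q_1−4). Tangency with p_1/p_2 gives q_2−15 = 3·(p_1/p_2)·(q_1−4).
After buying the subsistence bundle (4, 15), a share 0.25 of the remaining income goes to q_1: q_1* = 4 + 0.25·(I − 4p_1 − 15p_2)/p_1.
Discretionary income = 252 − 4·3.92 − 15·2.4 = 200.32; q_1* = 4 + 0.25·200.32/3.92 = 16.7755.
At I' = 882: q_1* = 56.9541. Change: 56.9541 − 16.7755 = 40.1786.

Δq_1* = 40.1786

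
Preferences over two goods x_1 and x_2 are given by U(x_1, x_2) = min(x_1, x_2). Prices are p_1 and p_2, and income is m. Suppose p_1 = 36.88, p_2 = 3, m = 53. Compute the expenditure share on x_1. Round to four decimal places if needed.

share on x_1 = 0.9248

Here 36.88 + 3 = 39.88, giving x_1* = 1.329 and x_2* = 1.329.
Expenditure on x_1: 36.88·1.329 = 49.013; share = 0.9248.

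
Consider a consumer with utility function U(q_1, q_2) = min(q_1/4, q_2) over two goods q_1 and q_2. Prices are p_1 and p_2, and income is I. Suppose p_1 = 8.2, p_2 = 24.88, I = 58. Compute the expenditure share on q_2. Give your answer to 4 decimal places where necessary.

With perfect complements, no substitution: consume in ratio q_1:q_2 = 4:1.
Budget: p_1·q_1 + p_2·(1/4)·q_1 = I, so (4·p_1 + p_2)·q_1 = 4·I.
Demand: q_1*(p_1,p_2,I) = 4·I/(4·p_1 + p_2), q_2* = I/(4·p_1 + p_2).
Here 4·8.2 + 24.88 = 57.68, giving q_1* = 4.0222 and q_2* = 1.0055.
Expenditure on q_2: 24.88·1.0055 = 25.018; share = 0.4313.

share on q_2 = 0.4313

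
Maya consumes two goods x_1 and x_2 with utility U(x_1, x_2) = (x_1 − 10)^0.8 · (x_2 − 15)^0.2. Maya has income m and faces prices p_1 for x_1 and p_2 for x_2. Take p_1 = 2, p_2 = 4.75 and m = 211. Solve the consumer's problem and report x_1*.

x_1* = 57.9

After buying the subsistence bundle (10, 15), a share 0.8 of the remaining income goes to x_1: x_1* = 10 + 0.8·(m − 10p_1 − 15p_2)/p_1.
Discretionary income = 211 − 10·2 − 15·4.75 = 119.75; x_1* = 10 + 0.8·119.75/2 = 57.9.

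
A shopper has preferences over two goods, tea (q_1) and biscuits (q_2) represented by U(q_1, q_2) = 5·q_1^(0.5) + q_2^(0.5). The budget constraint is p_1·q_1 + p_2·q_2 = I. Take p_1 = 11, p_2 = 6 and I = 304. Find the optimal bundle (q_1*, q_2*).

MRS = MU_q_1/MU_q_2 = 5·(q_2/q_1)^(0.5). Set equal to p_1/p_2.
Solve for the ratio: q_2/q_1 = [(1/5)·p_1/p_2]^(2).
With the ratio pinned down, the budget gives q_1* = I/(p_1 + p_2·(q_2/q_1)) and q_2* = (q_2/q_1)·q_1*.
Numerically q_2/q_1 = 0.134444, so q_1* = 304/(11 + 6·0.134444) = 25.7482 and q_2* = 0.134444·25.7482 = 3.4617.

q_1* = 25.7482, q_2* = 3.4617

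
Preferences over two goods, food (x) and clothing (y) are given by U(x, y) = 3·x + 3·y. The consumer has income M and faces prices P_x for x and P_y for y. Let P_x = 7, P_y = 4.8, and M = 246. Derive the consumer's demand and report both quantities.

x* = 0, y* = 51.25

Perfect substitutes: compare marginal utility per dollar. 3/P_x vs 3/P_y → 0.4286 vs 0.625.
y gives more utility per dollar, so spend all income on y: y* = M/P_y, x* = 0.
Numerically: x* = 0, y* = 51.25.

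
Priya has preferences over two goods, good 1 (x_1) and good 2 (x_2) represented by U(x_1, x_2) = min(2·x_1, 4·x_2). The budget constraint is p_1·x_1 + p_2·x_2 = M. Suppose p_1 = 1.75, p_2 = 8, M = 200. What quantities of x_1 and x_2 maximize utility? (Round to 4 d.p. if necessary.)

With perfect complements, no substitution: consume in ratio x_1:x_2 = 4:2.
Budget: p_1·x_1 + p_2·(1/2)·x_1 = M, so (4·p_1 + 2·p_2)·x_1 = 4·M.
Demand: x_1*(p_1,p_2,M) = 4·M/(4·p_1 + 2·p_2), x_2* = 2·M/(4·p_1 + 2·p_2).
Here 4·1.75 + 2·8 = 23, giving x_1* = 34.7826 and x_2* = 17.3913.

x_1* = 34.7826, x_2* = 17.3913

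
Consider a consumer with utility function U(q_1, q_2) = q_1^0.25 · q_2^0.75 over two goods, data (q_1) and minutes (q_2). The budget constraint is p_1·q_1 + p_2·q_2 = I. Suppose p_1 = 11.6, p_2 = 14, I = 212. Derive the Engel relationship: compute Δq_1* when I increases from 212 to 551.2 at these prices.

Δq_1* = 7.3103

The MRS is (1/3)·q_2/q_1. Set MRS = p_1/p_2.
So 0.25·p_2·q_2 = 0.75·p_1·q_1; combined with the budget, a share 0.25 of income goes to q_1.
Demand: q_1*(p_1,p_2,I) = 0.25·I/p_1 and q_2* = 0.75·I/p_2.
At p_1=11.6, p_2=14, I=212: q_1* = 0.25·212/11.6 = 4.569.
At I' = 551.2: q_1* = 11.8793. Change: 11.8793 − 4.569 = 7.3103.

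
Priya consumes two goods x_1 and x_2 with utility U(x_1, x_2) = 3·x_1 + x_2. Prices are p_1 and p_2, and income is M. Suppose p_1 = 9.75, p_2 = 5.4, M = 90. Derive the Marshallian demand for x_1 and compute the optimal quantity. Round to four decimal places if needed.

Linear utility — the consumer picks whichever good has higher MU/price: 3/9.75 = 0.3077 vs 1/5.4 = 0.1852.
x_1 gives more utility per dollar, so spend all income on x_1: x_1* = M/p_1, x_2* = 0.
Numerically: x_1* = 9.2308, x_2* = 0.

x_1* = 9.2308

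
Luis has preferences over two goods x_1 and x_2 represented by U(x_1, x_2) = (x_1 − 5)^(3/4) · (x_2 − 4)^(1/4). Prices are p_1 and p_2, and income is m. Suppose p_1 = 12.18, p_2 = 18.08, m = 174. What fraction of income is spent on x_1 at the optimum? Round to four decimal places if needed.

This is Cobb-Douglas in (x_1−5, x_2−4): tangency gives 0.75·p_2·(x_2−4) = 0.25·p_1·(x_1−5).
Substituting into the budget: x_1* = 5 + 0.75·(m − 5·p_1 − 4·p_2)/p_1, and x_2* = 4 + 0.25·(…)/p_2.
Discretionary income = 174 − 5·12.18 − 4·18.08 = 40.78; x_1* = 5 + 0.75·40.78/12.18 = 7.5111; x_2* = 4 + 0.25·40.78/18.08 = 4.5639.
Expenditure on x_1: 12.18·7.5111 = 91.485; share = 0.5258.

share on x_1 = 0.5258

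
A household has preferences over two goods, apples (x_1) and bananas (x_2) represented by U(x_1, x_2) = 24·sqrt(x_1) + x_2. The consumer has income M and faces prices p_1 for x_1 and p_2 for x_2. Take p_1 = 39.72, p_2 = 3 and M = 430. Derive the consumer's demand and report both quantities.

x_1* = 0.8215, x_2* = 132.4572

Utility is quasi-linear in x_2; the FOC for x_1 is 12/√x_1 = p_1/p_2.
Solve: √x_1 = 12·p_2/p_1, so x_1*(p_1,p_2) = (12·p_2/p_1)², and x_2* = (M − p_1·x_1*)/p_2.
Plugging in: x_1* = (12·3/39.72)² = 0.8215, x_2* = 132.4572.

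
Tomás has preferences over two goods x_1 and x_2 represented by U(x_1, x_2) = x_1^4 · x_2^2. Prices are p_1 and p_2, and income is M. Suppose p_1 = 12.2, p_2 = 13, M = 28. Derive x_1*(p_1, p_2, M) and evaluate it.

x_1* = 1.5301

The MRS is 2·x_2/x_1. Set MRS = p_1/p_2.
Rearranging, p_2·x_2 = (1/2)·p_1·x_1. Substituting into the budget gives p_1·x_1·(1 + (1/2)) = M.
Demand: x_1*(p_1,p_2,M) = 2/3·M/p_1 and x_2* = 1/3·M/p_2.
At p_1=12.2, p_2=13, M=28: x_1* = 2/3·28/12.2 = 1.5301.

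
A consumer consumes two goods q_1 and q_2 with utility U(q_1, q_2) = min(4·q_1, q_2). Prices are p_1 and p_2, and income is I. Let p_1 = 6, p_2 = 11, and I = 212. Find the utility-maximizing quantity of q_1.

Demand: q_1*(p_1,p_2,I) = I/(p_1 + 4·p_2), q_2* = 4·I/(p_1 + 4·p_2).
Here 6 + 4·11 = 50, giving q_1* = 4.24.

q_1* = 4.24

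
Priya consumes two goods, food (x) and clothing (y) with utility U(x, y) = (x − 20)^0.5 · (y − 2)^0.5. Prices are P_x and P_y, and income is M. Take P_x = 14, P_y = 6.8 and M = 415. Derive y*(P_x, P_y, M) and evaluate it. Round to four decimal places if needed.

y* = 10.9265

Discretionary income = 415 − 20·14 − 2·6.8 = 121.4; y* = 2 + 0.5·121.4/6.8 = 10.9265.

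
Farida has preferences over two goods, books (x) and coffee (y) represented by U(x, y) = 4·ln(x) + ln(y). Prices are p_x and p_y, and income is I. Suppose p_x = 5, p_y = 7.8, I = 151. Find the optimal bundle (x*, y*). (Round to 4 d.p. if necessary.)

x* = 24.16, y* = 3.8718

Tangency: MRS = 4·y/x = p_x/p_y.
Rearranging, p_y·y = (1/4)·p_x·x. Substituting into the budget gives p_x·x·(1 + (1/4)) = I.
Demand: x*(p_x,p_y,I) = 0.8·I/p_x and y* = 0.2·I/p_y.
At p_x=5, p_y=7.8, I=151: x* = 0.8·151/5 = 24.16, y* = 3.8718.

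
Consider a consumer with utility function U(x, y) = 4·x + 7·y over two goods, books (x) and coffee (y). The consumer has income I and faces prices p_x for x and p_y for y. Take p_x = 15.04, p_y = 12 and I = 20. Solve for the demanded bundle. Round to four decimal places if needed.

x* = 0, y* = 1.6667

Perfect substitutes: compare marginal utility per dollar. 4/p_x vs 7/p_y → 0.266 vs 0.5833.
y gives more utility per dollar, so spend all income on y: y* = I/p_y, x* = 0.
Numerically: x* = 0, y* = 1.6667.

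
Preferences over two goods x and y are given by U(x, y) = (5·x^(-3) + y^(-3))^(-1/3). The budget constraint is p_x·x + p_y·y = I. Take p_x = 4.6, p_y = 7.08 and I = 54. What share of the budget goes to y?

With the ratio pinned down, the budget gives x* = I/(p_x + p_y·(y/x)) and y* = (y/x)·x*.
Numerically y/x = 0.600397, so x* = 54/(4.6 + 7.08·0.600397) = 6.1011 and y* = 0.600397·6.1011 = 3.6631.
Expenditure on y: 7.08·3.6631 = 25.9348; share = 0.4803.

share on y = 0.4803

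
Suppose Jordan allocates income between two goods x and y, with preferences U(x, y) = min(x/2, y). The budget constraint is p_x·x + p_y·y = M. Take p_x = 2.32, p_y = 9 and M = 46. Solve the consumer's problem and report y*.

y* = 3.3724

With perfect complements, no substitution: consume in ratio x:y = 2:1.
Budget: p_x·x + p_y·(1/2)·x = M, so (2·p_x + p_y)·x = 2·M.
Demand: x*(p_x,p_y,M) = 2·M/(2·p_x + p_y), y* = M/(2·p_x + p_y).
Here 2·2.32 + 9 = 13.64, giving y* = 3.3724.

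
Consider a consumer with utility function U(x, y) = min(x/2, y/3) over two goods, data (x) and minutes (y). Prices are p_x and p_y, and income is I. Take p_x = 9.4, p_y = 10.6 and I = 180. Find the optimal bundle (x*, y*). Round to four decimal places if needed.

Demand: x*(p_x,p_y,I) = 2·I/(2·p_x + 3·p_y), y* = 3·I/(2·p_x + 3·p_y).
Here 2·9.4 + 3·10.6 = 50.6, giving x* = 7.1146 and y* = 10.6719.

x* = 7.1146, y* = 10.6719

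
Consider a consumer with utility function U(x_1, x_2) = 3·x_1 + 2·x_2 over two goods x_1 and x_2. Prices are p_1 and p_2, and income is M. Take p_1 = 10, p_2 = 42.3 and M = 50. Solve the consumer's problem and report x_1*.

x_1* = 5

Perfect substitutes: compare marginal utility per dollar. 3/p_1 vs 2/p_2 → 0.3 vs 0.0473.
x_1 gives more utility per dollar, so spend all income on x_1: x_1* = M/p_1, x_2* = 0.
Numerically: x_1* = 5, x_2* = 0.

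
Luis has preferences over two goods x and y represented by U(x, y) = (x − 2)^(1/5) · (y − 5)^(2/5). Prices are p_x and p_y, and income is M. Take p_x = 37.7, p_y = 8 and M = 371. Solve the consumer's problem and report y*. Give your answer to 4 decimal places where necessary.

y* = 26.3

Let x' = x−2, y' = y−5. MRS = (1/2)·y'/x' = p_x/p_y.
After buying the subsistence bundle (2, 5), a share 1/3 of the remaining income goes to x: x* = 2 + 1/3·(M − 2p_x − 5p_y)/p_x.
Discretionary income = 371 − 2·37.7 − 5·8 = 255.6; y* = 5 + 2/3·255.6/8 = 26.3.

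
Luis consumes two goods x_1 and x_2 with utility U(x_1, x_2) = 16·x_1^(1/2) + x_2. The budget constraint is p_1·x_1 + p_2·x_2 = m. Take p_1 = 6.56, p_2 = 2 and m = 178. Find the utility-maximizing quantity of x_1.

x_1* = 5.9488

MU_x_1 = 8/√x_1, MU_x_2 = 1. Tangency: 8/√x_1 = p_1/p_2.
Solve: √x_1 = 8·p_2/p_1, so x_1*(p_1,p_2) = (8·p_2/p_1)², and x_2* = (m − p_1·x_1*)/p_2.
Plugging in: x_1* = (8·2/6.56)² = 5.9488.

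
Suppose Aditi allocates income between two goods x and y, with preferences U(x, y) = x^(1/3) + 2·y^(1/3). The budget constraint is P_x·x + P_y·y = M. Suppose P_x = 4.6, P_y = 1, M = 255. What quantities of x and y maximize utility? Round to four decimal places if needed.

x* = 7.845, y* = 218.9132

MRS = MU_x/MU_y = (1/2)·(y/x)^(2/3). Set equal to P_x/P_y.
Solve for the ratio: y/x = [2·P_x/P_y]^(1.5).
Substitute y = (y/x)·x into the budget: x* = M/(P_x + P_y·(y/x)).
Numerically y/x = 27.904982, so x* = 255/(4.6 + 1·27.904982) = 7.845 and y* = 27.904982·7.845 = 218.9132.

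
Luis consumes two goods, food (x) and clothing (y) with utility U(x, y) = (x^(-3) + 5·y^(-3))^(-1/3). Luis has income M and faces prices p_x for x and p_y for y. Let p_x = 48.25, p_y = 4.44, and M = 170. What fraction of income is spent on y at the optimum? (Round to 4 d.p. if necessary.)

With the ratio pinned down, the budget gives x* = M/(p_x + p_y·(y/x)) and y* = (y/x)·x*.
Numerically y/x = 2.715008, so x* = 170/(48.25 + 4.44·2.715008) = 2.819 and y* = 2.715008·2.819 = 7.6537.
Expenditure on y: 4.44·7.6537 = 33.9823; share = 0.1999.

share on y = 0.1999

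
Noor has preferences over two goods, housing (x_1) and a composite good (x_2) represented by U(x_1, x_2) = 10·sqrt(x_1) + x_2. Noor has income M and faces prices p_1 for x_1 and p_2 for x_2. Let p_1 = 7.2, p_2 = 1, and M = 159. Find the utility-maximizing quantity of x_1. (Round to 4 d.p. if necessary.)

x_1* = 0.4823

MU_x_1 = 5/√x_1, MU_x_2 = 1. Tangency: 5/√x_1 = p_1/p_2.
Solve: √x_1 = 5·p_2/p_1, so x_1*(p_1,p_2) = (5·p_2/p_1)², and x_2* = (M − p_1·x_1*)/p_2.
Plugging in: x_1* = (5·1/7.2)² = 0.4823.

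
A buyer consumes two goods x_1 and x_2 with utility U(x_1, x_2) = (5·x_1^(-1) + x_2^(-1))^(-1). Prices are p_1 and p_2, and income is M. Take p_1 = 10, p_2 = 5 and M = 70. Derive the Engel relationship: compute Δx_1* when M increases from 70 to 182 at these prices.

Δx_1* = 8.5092

From the CES first-order condition, 5·(x_2/x_1)^(2) = p_1/p_2.
Solve for the ratio: x_2/x_1 = [(1/5)·p_1/p_2]^(0.5).
Substitute x_2 = (x_2/x_1)·x_1 into the budget: x_1* = M/(p_1 + p_2·(x_2/x_1)).
Numerically x_2/x_1 = 0.632456, so x_1* = 70/(10 + 5·0.632456) = 5.3182.
At M' = 182: x_1* = 13.8274. Change: 13.8274 − 5.3182 = 8.5092.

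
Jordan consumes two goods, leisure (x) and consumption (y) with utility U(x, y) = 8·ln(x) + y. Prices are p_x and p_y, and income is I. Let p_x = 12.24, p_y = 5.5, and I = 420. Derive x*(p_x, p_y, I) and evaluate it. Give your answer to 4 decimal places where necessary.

x* = 3.5948

MU_x = 8/x, MU_y = 1. Tangency: 8/x = p_x/p_y.
So x*(p_x,p_y) = 8·p_y/p_x, independent of income; and y* = (I − 8·p_y)/p_y.
At the given prices: x* = 8·5.5/12.24 = 3.5948.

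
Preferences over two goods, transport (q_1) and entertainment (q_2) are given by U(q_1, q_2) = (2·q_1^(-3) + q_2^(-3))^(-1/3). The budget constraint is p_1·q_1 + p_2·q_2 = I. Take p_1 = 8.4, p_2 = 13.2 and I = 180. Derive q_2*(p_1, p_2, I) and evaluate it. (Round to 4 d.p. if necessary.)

q_2* = 7.3818

Numerically q_2/q_1 = 0.75105, so q_1* = 180/(8.4 + 13.2·0.75105) = 9.8286 and q_2* = 0.75105·9.8286 = 7.3818.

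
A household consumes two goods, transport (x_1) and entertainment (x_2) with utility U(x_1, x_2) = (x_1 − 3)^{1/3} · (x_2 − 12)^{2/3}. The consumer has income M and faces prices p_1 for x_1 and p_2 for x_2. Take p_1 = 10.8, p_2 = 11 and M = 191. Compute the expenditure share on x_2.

After buying the subsistence bundle (3, 12), a share 1/3 of the remaining income goes to x_1: x_1* = 3 + 1/3·(M − 3p_1 − 12p_2)/p_1.
Discretionary income = 191 − 3·10.8 − 12·11 = 26.6; x_1* = 3 + 1/3·26.6/10.8 = 3.821; x_2* = 12 + 2/3·26.6/11 = 13.6121.
Expenditure on x_2: 11·13.6121 = 149.7333; share = 0.7839.

share on x_2 = 0.7839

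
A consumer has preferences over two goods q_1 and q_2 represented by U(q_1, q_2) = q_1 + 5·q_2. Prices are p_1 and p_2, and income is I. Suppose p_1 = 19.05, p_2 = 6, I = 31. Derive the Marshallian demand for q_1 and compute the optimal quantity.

q_1* = 0

Linear utility — the consumer picks whichever good has higher MU/price: 1/19.05 = 0.0525 vs 5/6 = 0.8333.
q_2 gives more utility per dollar, so spend all income on q_2: q_2* = I/p_2, q_1* = 0.
Numerically: q_1* = 0, q_2* = 5.1667.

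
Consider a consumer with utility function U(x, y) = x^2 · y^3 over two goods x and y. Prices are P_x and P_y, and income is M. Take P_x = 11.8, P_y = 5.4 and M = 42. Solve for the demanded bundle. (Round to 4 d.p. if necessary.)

Tangency: MRS = (2/3)·y/x = P_x/P_y.
So 2·P_y·y = 3·P_x·x; combined with the budget, a share 0.4 of income goes to x.
Demand: x*(P_x,P_y,M) = 0.4·M/P_x and y* = 0.6·M/P_y.
At P_x=11.8, P_y=5.4, M=42: x* = 0.4·42/11.8 = 1.4237, y* = 4.6667.

x* = 1.4237, y* = 4.6667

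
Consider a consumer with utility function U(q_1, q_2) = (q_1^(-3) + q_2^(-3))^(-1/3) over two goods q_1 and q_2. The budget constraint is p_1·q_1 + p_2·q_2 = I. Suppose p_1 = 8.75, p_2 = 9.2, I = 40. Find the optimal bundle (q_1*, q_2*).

q_1* = 2.2427, q_2* = 2.2148

From the CES first-order condition, (q_2/q_1)^(4) = p_1/p_2.
Hence q_2/q_1 = (p_1/p_2)^(1/(4)), i.e. raised to the 0.25 power.
Substitute q_2 = (q_2/q_1)·q_1 into the budget: q_1* = I/(p_1 + p_2·(q_2/q_1)).
Numerically q_2/q_1 = 0.987541, so q_1* = 40/(8.75 + 9.2·0.987541) = 2.2427 and q_2* = 0.987541·2.2427 = 2.2148.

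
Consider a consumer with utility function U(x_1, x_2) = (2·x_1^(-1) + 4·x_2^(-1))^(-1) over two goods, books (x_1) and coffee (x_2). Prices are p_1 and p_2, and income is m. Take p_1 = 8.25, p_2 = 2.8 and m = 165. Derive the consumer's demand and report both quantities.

From the CES first-order condition, (1/2)·(x_2/x_1)^(2) = p_1/p_2.
Solve for the ratio: x_2/x_1 = [2·p_1/p_2]^(0.5).
With the ratio pinned down, the budget gives x_1* = m/(p_1 + p_2·(x_2/x_1)) and x_2* = (x_2/x_1)·x_1*.
Numerically x_2/x_1 = 2.427521, so x_1* = 165/(8.25 + 2.8·2.427521) = 10.9656 and x_2* = 2.427521·10.9656 = 26.6192.

x_1* = 10.9656, x_2* = 26.6192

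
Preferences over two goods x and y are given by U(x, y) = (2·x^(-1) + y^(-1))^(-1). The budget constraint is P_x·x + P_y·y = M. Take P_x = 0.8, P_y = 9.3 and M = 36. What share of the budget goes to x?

share on x = 0.2932

From the CES first-order condition, 2·(y/x)^(2) = P_x/P_y.
Solve for the ratio: y/x = [(1/2)·P_x/P_y]^(0.5).
With the ratio pinned down, the budget gives x* = M/(P_x + P_y·(y/x)) and y* = (y/x)·x*.
Numerically y/x = 0.20739, so x* = 36/(0.8 + 9.3·0.20739) = 13.1929 and y* = 0.20739·13.1929 = 2.7361.
Expenditure on x: 0.8·13.1929 = 10.5544; share = 0.2932.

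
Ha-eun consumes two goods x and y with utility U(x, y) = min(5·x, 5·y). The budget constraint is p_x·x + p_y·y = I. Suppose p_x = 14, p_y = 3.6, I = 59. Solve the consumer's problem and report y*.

Leontief preferences: the optimum is at the kink where x/5 = y/5, i.e. y = x.
Budget: p_x·x + p_y·x = I, so (5·p_x + 5·p_y)·x = 5·I.
Demand: x*(p_x,p_y,I) = 5·I/(5·p_x + 5·p_y), y* = 5·I/(5·p_x + 5·p_y).
Here 5·14 + 5·3.6 = 88, giving y* = 3.3523.

y* = 3.3523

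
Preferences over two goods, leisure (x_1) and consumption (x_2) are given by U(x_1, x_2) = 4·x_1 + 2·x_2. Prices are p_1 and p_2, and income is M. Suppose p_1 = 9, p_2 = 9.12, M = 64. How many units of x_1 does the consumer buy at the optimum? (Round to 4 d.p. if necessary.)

x_1* = 7.1111

Perfect substitutes: compare marginal utility per dollar. 4/p_1 vs 2/p_2 → 0.4444 vs 0.2193.
x_1 gives more utility per dollar, so spend all income on x_1: x_1* = M/p_1, x_2* = 0.
Numerically: x_1* = 7.1111, x_2* = 0.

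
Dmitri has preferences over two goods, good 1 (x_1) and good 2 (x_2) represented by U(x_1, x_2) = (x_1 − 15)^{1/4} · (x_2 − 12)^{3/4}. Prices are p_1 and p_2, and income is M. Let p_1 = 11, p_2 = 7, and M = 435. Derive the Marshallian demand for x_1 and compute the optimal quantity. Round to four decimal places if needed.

This is Cobb-Douglas in (x_1−15, x_2−12): tangency gives 0.25·p_2·(x_2−12) = 0.75·p_1·(x_1−15).
After buying the subsistence bundle (15, 12), a share 0.25 of the remaining income goes to x_1: x_1* = 15 + 0.25·(M − 15p_1 − 12p_2)/p_1.
Discretionary income = 435 − 15·11 − 12·7 = 186; x_1* = 15 + 0.25·186/11 = 19.2273.

x_1* = 19.2273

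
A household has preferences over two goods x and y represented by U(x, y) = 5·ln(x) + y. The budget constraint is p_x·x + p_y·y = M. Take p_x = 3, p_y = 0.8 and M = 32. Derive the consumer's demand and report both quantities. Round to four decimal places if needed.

x* = 1.3333, y* = 35

Set MRS = p_x/p_y: (5/x)/1 = p_x/p_y.
So x*(p_x,p_y) = 5·p_y/p_x, independent of income; and y* = (M − 5·p_y)/p_y.
At the given prices: x* = 5·0.8/3 = 1.3333, and y* = 35.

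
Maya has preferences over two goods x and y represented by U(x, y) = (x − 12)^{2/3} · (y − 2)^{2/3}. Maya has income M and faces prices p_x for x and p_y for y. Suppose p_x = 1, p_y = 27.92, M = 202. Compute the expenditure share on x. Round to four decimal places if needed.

Let x' = x−12, y' = y−2. MRS = y'/x' = p_x/p_y.
Substituting into the budget: x* = 12 + 0.5·(M − 12·p_x − 2·p_y)/p_x, and y* = 2 + 0.5·(…)/p_y.
Discretionary income = 202 − 12·1 − 2·27.92 = 134.16; x* = 12 + 0.5·134.16/1 = 79.08; y* = 2 + 0.5·134.16/27.92 = 4.4026.
Expenditure on x: 1·79.08 = 79.08; share = 0.3915.

share on x = 0.3915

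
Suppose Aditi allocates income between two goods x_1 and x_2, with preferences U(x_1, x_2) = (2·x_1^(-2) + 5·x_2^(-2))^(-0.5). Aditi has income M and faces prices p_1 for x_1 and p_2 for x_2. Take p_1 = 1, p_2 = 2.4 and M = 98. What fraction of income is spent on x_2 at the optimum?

From the CES first-order condition, (2/5)·(x_2/x_1)^(3) = p_1/p_2.
Solve for the ratio: x_2/x_1 = [(5/2)·p_1/p_2]^(1/3).
Substitute x_2 = (x_2/x_1)·x_1 into the budget: x_1* = M/(p_1 + p_2·(x_2/x_1)).
Numerically x_2/x_1 = 1.0137, so x_1* = 98/(1 + 2.4·1.0137) = 28.5475 and x_2* = 1.0137·28.5475 = 28.9386.
Expenditure on x_2: 2.4·28.9386 = 69.4525; share = 0.7087.

share on x_2 = 0.7087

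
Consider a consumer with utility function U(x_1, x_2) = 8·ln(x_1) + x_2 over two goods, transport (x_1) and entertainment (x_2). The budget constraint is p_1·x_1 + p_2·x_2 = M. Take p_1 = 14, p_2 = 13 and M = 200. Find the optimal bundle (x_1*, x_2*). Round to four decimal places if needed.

x_1* = 7.4286, x_2* = 7.3846

Set MRS = p_1/p_2: (8/x_1)/1 = p_1/p_2.
So x_1*(p_1,p_2) = 8·p_2/p_1, independent of income; and x_2* = (M − 8·p_2)/p_2.
At the given prices: x_1* = 8·13/14 = 7.4286, and x_2* = 7.3846.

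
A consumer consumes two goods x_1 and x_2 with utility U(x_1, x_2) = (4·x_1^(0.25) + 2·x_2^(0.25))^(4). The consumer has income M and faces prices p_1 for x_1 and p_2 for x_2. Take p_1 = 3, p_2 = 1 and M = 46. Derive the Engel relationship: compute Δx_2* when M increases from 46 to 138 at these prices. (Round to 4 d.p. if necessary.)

Δx_2* = 33.4891

MRS = MU_x_1/MU_x_2 = 2·(x_2/x_1)^(0.75). Set equal to p_1/p_2.
Solve for the ratio: x_2/x_1 = [(1/2)·p_1/p_2]^(4/3).
With the ratio pinned down, the budget gives x_1* = M/(p_1 + p_2·(x_2/x_1)) and x_2* = (x_2/x_1)·x_1*.
Numerically x_2/x_1 = 1.717071, so x_1* = 46/(3 + 1·1.717071) = 9.7518 and x_2* = 1.717071·9.7518 = 16.7446.
At M' = 138: x_2* = 50.2337. Change: 50.2337 − 16.7446 = 33.4891.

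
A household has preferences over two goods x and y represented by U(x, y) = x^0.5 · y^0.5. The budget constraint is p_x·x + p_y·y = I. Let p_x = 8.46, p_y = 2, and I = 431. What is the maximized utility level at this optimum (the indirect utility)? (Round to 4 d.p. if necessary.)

V = 52.3898

MU_x/MU_y = (0.5·y)/(0.5·x); tangency sets this equal to p_x/p_y.
Rearranging, p_y·y = p_x·x. Substituting into the budget gives p_x·x·(1 + 1) = I.
Demand: x*(p_x,p_y,I) = 0.5·I/p_x and y* = 0.5·I/p_y.
At p_x=8.46, p_y=2, I=431: x* = 0.5·431/8.46 = 25.4728, y* = 107.75.
Utility at the optimum: U(25.4728, 107.75) = 52.3898.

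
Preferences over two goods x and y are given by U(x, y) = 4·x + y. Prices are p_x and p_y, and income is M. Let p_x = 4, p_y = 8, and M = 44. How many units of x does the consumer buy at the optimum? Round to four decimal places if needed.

x* = 11

x gives more utility per dollar, so spend all income on x: x* = M/p_x, y* = 0.
Numerically: x* = 11, y* = 0.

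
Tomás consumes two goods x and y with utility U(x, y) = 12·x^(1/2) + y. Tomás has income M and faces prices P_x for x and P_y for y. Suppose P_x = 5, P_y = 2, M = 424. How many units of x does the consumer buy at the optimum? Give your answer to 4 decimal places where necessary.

x* = 5.76

Thus x* = (6·P_y/P_x)² — independent of M — with the rest of income spent on y.
Plugging in: x* = (6·2/5)² = 5.76.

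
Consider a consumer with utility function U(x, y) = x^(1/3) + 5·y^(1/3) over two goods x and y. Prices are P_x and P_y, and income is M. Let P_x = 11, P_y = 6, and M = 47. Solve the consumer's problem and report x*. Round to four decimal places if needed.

MU_x ∝ x^(-2/3), MU_y ∝ 5·y^(-2/3), so MRS = (1/5)·(y/x)^(2/3) = P_x/P_y.
Hence y/x = (5·P_x/P_y)^(1/(2/3)), i.e. raised to the 1.5 power.
Substitute y = (y/x)·x into the budget: x* = M/(P_x + P_y·(y/x)).
Numerically y/x = 27.753462, so x* = 47/(11 + 6·27.753462) = 0.2648.

x* = 0.2648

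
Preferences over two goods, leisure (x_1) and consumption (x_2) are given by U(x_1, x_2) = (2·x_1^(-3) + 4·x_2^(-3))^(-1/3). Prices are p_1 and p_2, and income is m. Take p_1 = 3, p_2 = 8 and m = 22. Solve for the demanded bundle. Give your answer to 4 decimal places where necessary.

x_1* = 2.1063, x_2* = 1.9601

MU_x_1 ∝ 2·x_1^(-4), MU_x_2 ∝ 4·x_2^(-4), so MRS = (1/2)·(x_2/x_1)^(4) = p_1/p_2.
Solve for the ratio: x_2/x_1 = [2·p_1/p_2]^(0.25).
Substitute x_2 = (x_2/x_1)·x_1 into the budget: x_1* = m/(p_1 + p_2·(x_2/x_1)).
Numerically x_2/x_1 = 0.930605, so x_1* = 22/(3 + 8·0.930605) = 2.1063 and x_2* = 0.930605·2.1063 = 1.9601.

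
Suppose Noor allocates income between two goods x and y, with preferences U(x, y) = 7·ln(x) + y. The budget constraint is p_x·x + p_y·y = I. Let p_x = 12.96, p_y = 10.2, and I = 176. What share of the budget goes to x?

share on x = 0.4057

MU_x = 7/x, MU_y = 1. Tangency: 7/x = p_x/p_y.
So x*(p_x,p_y) = 7·p_y/p_x, independent of income; and y* = (I − 7·p_y)/p_y.
At the given prices: x* = 7·10.2/12.96 = 5.5093, and y* = 10.2549.
Expenditure on x: 12.96·5.5093 = 71.4; share = 0.4057.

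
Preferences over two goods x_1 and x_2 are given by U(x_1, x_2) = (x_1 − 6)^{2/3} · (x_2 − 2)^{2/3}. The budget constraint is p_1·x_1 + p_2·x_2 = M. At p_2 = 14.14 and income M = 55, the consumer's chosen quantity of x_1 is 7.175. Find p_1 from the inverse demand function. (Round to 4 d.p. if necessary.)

p_1 = 3.2

Let x_1' = x_1−6, x_2' = x_2−2. MRS = x_2'/x_1' = p_1/p_2.
Substituting into the budget: x_1* = 6 + 0.5·(M − 6·p_1 − 2·p_2)/p_1, and x_2* = 2 + 0.5·(…)/p_2.
Set x_1* = 7.175 in the demand function and solve for p_1: p_1 = 3.2.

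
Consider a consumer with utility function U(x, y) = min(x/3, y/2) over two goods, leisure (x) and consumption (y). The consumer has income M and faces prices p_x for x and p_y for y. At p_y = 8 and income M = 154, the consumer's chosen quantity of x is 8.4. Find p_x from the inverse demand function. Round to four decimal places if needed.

With perfect complements, no substitution: consume in ratio x:y = 3:2.
Budget: p_x·x + p_y·(2/3)·x = M, so (3·p_x + 2·p_y)·x = 3·M.
Demand: x*(p_x,p_y,M) = 3·M/(3·p_x + 2·p_y), y* = 2·M/(3·p_x + 2·p_y).
Set x* = 8.4 in the demand function and solve for p_x: p_x = 13.

p_x = 13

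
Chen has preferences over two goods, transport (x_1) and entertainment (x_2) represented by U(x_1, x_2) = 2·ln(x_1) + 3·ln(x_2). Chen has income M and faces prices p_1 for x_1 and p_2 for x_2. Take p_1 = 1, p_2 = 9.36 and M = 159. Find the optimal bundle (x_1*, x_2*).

x_1* = 63.6, x_2* = 10.1923

Tangency: MRS = (2/3)·x_2/x_1 = p_1/p_2.
So 2·p_2·x_2 = 3·p_1·x_1; combined with the budget, a share 0.4 of income goes to x_1.
Demand: x_1*(p_1,p_2,M) = 0.4·M/p_1 and x_2* = 0.6·M/p_2.
At p_1=1, p_2=9.36, M=159: x_1* = 0.4·159/1 = 63.6, x_2* = 10.1923.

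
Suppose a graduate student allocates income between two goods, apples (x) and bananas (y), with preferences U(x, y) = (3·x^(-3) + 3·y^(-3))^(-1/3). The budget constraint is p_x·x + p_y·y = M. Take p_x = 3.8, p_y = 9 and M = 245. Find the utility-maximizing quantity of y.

y* = 17.8648

MRS = MU_x/MU_y = (y/x)^(4). Set equal to p_x/p_y.
Hence y/x = (p_x/p_y)^(1/(4)), i.e. raised to the 0.25 power.
With the ratio pinned down, the budget gives x* = M/(p_x + p_y·(y/x)) and y* = (y/x)·x*.
Numerically y/x = 0.806093, so x* = 245/(3.8 + 9·0.806093) = 22.1622 and y* = 0.806093·22.1622 = 17.8648.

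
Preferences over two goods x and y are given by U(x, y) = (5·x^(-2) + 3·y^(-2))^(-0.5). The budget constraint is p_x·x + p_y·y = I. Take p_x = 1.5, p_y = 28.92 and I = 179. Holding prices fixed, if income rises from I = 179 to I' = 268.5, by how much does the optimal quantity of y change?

Numerically y/x = 0.314544, so x* = 179/(1.5 + 28.92·0.314544) = 16.8922 and y* = 0.314544·16.8922 = 5.3133.
At I' = 268.5: y* = 7.97. Change: 7.97 − 5.3133 = 2.6567.

Δy* = 2.6567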